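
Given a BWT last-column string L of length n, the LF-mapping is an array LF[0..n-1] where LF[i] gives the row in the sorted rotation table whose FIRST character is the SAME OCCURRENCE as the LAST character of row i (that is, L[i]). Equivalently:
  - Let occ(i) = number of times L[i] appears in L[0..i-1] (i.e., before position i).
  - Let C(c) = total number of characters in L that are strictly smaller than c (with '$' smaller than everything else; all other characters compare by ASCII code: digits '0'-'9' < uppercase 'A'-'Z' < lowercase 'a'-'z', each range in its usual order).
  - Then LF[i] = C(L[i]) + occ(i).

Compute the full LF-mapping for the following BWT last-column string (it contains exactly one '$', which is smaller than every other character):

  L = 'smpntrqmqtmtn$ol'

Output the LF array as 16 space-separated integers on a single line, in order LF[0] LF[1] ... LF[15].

Answer: 12 2 8 5 13 11 9 3 10 14 4 15 6 0 7 1

Derivation:
Char counts: '$':1, 'l':1, 'm':3, 'n':2, 'o':1, 'p':1, 'q':2, 'r':1, 's':1, 't':3
C (first-col start): C('$')=0, C('l')=1, C('m')=2, C('n')=5, C('o')=7, C('p')=8, C('q')=9, C('r')=11, C('s')=12, C('t')=13
L[0]='s': occ=0, LF[0]=C('s')+0=12+0=12
L[1]='m': occ=0, LF[1]=C('m')+0=2+0=2
L[2]='p': occ=0, LF[2]=C('p')+0=8+0=8
L[3]='n': occ=0, LF[3]=C('n')+0=5+0=5
L[4]='t': occ=0, LF[4]=C('t')+0=13+0=13
L[5]='r': occ=0, LF[5]=C('r')+0=11+0=11
L[6]='q': occ=0, LF[6]=C('q')+0=9+0=9
L[7]='m': occ=1, LF[7]=C('m')+1=2+1=3
L[8]='q': occ=1, LF[8]=C('q')+1=9+1=10
L[9]='t': occ=1, LF[9]=C('t')+1=13+1=14
L[10]='m': occ=2, LF[10]=C('m')+2=2+2=4
L[11]='t': occ=2, LF[11]=C('t')+2=13+2=15
L[12]='n': occ=1, LF[12]=C('n')+1=5+1=6
L[13]='$': occ=0, LF[13]=C('$')+0=0+0=0
L[14]='o': occ=0, LF[14]=C('o')+0=7+0=7
L[15]='l': occ=0, LF[15]=C('l')+0=1+0=1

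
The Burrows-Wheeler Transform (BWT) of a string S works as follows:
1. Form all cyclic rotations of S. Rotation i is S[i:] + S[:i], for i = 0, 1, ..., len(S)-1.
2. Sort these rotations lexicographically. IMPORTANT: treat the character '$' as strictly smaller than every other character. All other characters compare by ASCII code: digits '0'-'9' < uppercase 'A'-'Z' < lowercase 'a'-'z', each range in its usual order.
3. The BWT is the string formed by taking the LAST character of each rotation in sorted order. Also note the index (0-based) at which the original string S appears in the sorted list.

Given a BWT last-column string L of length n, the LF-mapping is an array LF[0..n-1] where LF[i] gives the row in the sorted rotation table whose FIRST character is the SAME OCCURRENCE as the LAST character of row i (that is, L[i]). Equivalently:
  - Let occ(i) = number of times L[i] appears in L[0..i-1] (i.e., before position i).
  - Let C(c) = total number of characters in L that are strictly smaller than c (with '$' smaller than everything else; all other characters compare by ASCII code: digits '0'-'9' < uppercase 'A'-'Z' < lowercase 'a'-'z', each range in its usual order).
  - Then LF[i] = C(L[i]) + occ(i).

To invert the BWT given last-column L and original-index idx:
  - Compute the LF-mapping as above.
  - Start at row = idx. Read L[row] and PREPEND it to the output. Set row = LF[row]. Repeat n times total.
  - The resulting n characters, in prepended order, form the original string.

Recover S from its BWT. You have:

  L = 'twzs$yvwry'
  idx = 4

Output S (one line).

LF mapping: 3 5 9 2 0 7 4 6 1 8
Walk LF starting at row 4, prepending L[row]:
  step 1: row=4, L[4]='$', prepend. Next row=LF[4]=0
  step 2: row=0, L[0]='t', prepend. Next row=LF[0]=3
  step 3: row=3, L[3]='s', prepend. Next row=LF[3]=2
  step 4: row=2, L[2]='z', prepend. Next row=LF[2]=9
  step 5: row=9, L[9]='y', prepend. Next row=LF[9]=8
  step 6: row=8, L[8]='r', prepend. Next row=LF[8]=1
  step 7: row=1, L[1]='w', prepend. Next row=LF[1]=5
  step 8: row=5, L[5]='y', prepend. Next row=LF[5]=7
  step 9: row=7, L[7]='w', prepend. Next row=LF[7]=6
  step 10: row=6, L[6]='v', prepend. Next row=LF[6]=4
Reversed output: vwywryzst$

Answer: vwywryzst$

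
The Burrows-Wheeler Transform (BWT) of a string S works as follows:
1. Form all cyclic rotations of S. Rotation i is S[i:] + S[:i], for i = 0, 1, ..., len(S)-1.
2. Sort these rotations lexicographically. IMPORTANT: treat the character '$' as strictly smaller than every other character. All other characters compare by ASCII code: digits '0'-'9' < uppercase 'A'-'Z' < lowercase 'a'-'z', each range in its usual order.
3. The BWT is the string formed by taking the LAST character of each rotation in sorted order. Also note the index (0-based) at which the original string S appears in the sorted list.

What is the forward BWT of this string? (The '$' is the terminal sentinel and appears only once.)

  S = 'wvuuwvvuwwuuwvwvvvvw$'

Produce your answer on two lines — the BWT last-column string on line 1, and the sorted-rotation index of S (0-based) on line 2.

Answer: wvwuuvwvwwvvvwvw$uvuu
16

Derivation:
All 21 rotations (rotation i = S[i:]+S[:i]):
  rot[0] = wvuuwvvuwwuuwvwvvvvw$
  rot[1] = vuuwvvuwwuuwvwvvvvw$w
  rot[2] = uuwvvuwwuuwvwvvvvw$wv
  rot[3] = uwvvuwwuuwvwvvvvw$wvu
  rot[4] = wvvuwwuuwvwvvvvw$wvuu
  rot[5] = vvuwwuuwvwvvvvw$wvuuw
  rot[6] = vuwwuuwvwvvvvw$wvuuwv
  rot[7] = uwwuuwvwvvvvw$wvuuwvv
  rot[8] = wwuuwvwvvvvw$wvuuwvvu
  rot[9] = wuuwvwvvvvw$wvuuwvvuw
  rot[10] = uuwvwvvvvw$wvuuwvvuww
  rot[11] = uwvwvvvvw$wvuuwvvuwwu
  rot[12] = wvwvvvvw$wvuuwvvuwwuu
  rot[13] = vwvvvvw$wvuuwvvuwwuuw
  rot[14] = wvvvvw$wvuuwvvuwwuuwv
  rot[15] = vvvvw$wvuuwvvuwwuuwvw
  rot[16] = vvvw$wvuuwvvuwwuuwvwv
  rot[17] = vvw$wvuuwvvuwwuuwvwvv
  rot[18] = vw$wvuuwvvuwwuuwvwvvv
  rot[19] = w$wvuuwvvuwwuuwvwvvvv
  rot[20] = $wvuuwvvuwwuuwvwvvvvw
Sorted (with $ < everything):
  sorted[0] = $wvuuwvvuwwuuwvwvvvvw  (last char: 'w')
  sorted[1] = uuwvvuwwuuwvwvvvvw$wv  (last char: 'v')
  sorted[2] = uuwvwvvvvw$wvuuwvvuww  (last char: 'w')
  sorted[3] = uwvvuwwuuwvwvvvvw$wvu  (last char: 'u')
  sorted[4] = uwvwvvvvw$wvuuwvvuwwu  (last char: 'u')
  sorted[5] = uwwuuwvwvvvvw$wvuuwvv  (last char: 'v')
  sorted[6] = vuuwvvuwwuuwvwvvvvw$w  (last char: 'w')
  sorted[7] = vuwwuuwvwvvvvw$wvuuwv  (last char: 'v')
  sorted[8] = vvuwwuuwvwvvvvw$wvuuw  (last char: 'w')
  sorted[9] = vvvvw$wvuuwvvuwwuuwvw  (last char: 'w')
  sorted[10] = vvvw$wvuuwvvuwwuuwvwv  (last char: 'v')
  sorted[11] = vvw$wvuuwvvuwwuuwvwvv  (last char: 'v')
  sorted[12] = vw$wvuuwvvuwwuuwvwvvv  (last char: 'v')
  sorted[13] = vwvvvvw$wvuuwvvuwwuuw  (last char: 'w')
  sorted[14] = w$wvuuwvvuwwuuwvwvvvv  (last char: 'v')
  sorted[15] = wuuwvwvvvvw$wvuuwvvuw  (last char: 'w')
  sorted[16] = wvuuwvvuwwuuwvwvvvvw$  (last char: '$')
  sorted[17] = wvvuwwuuwvwvvvvw$wvuu  (last char: 'u')
  sorted[18] = wvvvvw$wvuuwvvuwwuuwv  (last char: 'v')
  sorted[19] = wvwvvvvw$wvuuwvvuwwuu  (last char: 'u')
  sorted[20] = wwuuwvwvvvvw$wvuuwvvu  (last char: 'u')
Last column: wvwuuvwvwwvvvwvw$uvuu
Original string S is at sorted index 16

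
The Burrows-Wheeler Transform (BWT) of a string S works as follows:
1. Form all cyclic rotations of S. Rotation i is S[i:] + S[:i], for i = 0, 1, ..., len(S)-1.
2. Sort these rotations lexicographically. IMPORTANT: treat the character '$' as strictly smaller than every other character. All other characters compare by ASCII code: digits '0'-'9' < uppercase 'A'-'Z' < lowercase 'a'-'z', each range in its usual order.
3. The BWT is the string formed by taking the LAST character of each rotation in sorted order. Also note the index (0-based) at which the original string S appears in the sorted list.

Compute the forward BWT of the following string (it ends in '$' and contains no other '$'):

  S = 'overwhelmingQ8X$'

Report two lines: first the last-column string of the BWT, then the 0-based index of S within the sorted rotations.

Answer: XQg8hvnwmeli$eor
12

Derivation:
All 16 rotations (rotation i = S[i:]+S[:i]):
  rot[0] = overwhelmingQ8X$
  rot[1] = verwhelmingQ8X$o
  rot[2] = erwhelmingQ8X$ov
  rot[3] = rwhelmingQ8X$ove
  rot[4] = whelmingQ8X$over
  rot[5] = helmingQ8X$overw
  rot[6] = elmingQ8X$overwh
  rot[7] = lmingQ8X$overwhe
  rot[8] = mingQ8X$overwhel
  rot[9] = ingQ8X$overwhelm
  rot[10] = ngQ8X$overwhelmi
  rot[11] = gQ8X$overwhelmin
  rot[12] = Q8X$overwhelming
  rot[13] = 8X$overwhelmingQ
  rot[14] = X$overwhelmingQ8
  rot[15] = $overwhelmingQ8X
Sorted (with $ < everything):
  sorted[0] = $overwhelmingQ8X  (last char: 'X')
  sorted[1] = 8X$overwhelmingQ  (last char: 'Q')
  sorted[2] = Q8X$overwhelming  (last char: 'g')
  sorted[3] = X$overwhelmingQ8  (last char: '8')
  sorted[4] = elmingQ8X$overwh  (last char: 'h')
  sorted[5] = erwhelmingQ8X$ov  (last char: 'v')
  sorted[6] = gQ8X$overwhelmin  (last char: 'n')
  sorted[7] = helmingQ8X$overw  (last char: 'w')
  sorted[8] = ingQ8X$overwhelm  (last char: 'm')
  sorted[9] = lmingQ8X$overwhe  (last char: 'e')
  sorted[10] = mingQ8X$overwhel  (last char: 'l')
  sorted[11] = ngQ8X$overwhelmi  (last char: 'i')
  sorted[12] = overwhelmingQ8X$  (last char: '$')
  sorted[13] = rwhelmingQ8X$ove  (last char: 'e')
  sorted[14] = verwhelmingQ8X$o  (last char: 'o')
  sorted[15] = whelmingQ8X$over  (last char: 'r')
Last column: XQg8hvnwmeli$eor
Original string S is at sorted index 12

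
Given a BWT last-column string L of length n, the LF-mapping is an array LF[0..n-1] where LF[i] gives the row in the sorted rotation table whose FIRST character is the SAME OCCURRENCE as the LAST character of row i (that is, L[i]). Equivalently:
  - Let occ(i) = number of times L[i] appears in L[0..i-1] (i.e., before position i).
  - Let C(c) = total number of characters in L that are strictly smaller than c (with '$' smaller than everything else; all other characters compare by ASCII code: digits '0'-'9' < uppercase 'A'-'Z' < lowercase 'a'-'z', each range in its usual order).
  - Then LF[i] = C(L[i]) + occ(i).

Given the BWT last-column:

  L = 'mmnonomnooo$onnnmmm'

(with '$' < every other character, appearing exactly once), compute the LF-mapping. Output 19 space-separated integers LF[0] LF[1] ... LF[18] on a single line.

Answer: 1 2 7 13 8 14 3 9 15 16 17 0 18 10 11 12 4 5 6

Derivation:
Char counts: '$':1, 'm':6, 'n':6, 'o':6
C (first-col start): C('$')=0, C('m')=1, C('n')=7, C('o')=13
L[0]='m': occ=0, LF[0]=C('m')+0=1+0=1
L[1]='m': occ=1, LF[1]=C('m')+1=1+1=2
L[2]='n': occ=0, LF[2]=C('n')+0=7+0=7
L[3]='o': occ=0, LF[3]=C('o')+0=13+0=13
L[4]='n': occ=1, LF[4]=C('n')+1=7+1=8
L[5]='o': occ=1, LF[5]=C('o')+1=13+1=14
L[6]='m': occ=2, LF[6]=C('m')+2=1+2=3
L[7]='n': occ=2, LF[7]=C('n')+2=7+2=9
L[8]='o': occ=2, LF[8]=C('o')+2=13+2=15
L[9]='o': occ=3, LF[9]=C('o')+3=13+3=16
L[10]='o': occ=4, LF[10]=C('o')+4=13+4=17
L[11]='$': occ=0, LF[11]=C('$')+0=0+0=0
L[12]='o': occ=5, LF[12]=C('o')+5=13+5=18
L[13]='n': occ=3, LF[13]=C('n')+3=7+3=10
L[14]='n': occ=4, LF[14]=C('n')+4=7+4=11
L[15]='n': occ=5, LF[15]=C('n')+5=7+5=12
L[16]='m': occ=3, LF[16]=C('m')+3=1+3=4
L[17]='m': occ=4, LF[17]=C('m')+4=1+4=5
L[18]='m': occ=5, LF[18]=C('m')+5=1+5=6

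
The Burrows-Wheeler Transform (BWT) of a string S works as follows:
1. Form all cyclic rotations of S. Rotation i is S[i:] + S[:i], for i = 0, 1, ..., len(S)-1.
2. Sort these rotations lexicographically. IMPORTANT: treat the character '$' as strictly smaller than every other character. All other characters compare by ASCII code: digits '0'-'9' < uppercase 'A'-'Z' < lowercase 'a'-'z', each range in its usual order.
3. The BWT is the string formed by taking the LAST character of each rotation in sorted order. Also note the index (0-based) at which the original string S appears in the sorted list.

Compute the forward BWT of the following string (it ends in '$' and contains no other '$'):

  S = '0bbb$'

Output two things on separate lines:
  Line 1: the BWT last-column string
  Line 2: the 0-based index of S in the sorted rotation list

All 5 rotations (rotation i = S[i:]+S[:i]):
  rot[0] = 0bbb$
  rot[1] = bbb$0
  rot[2] = bb$0b
  rot[3] = b$0bb
  rot[4] = $0bbb
Sorted (with $ < everything):
  sorted[0] = $0bbb  (last char: 'b')
  sorted[1] = 0bbb$  (last char: '$')
  sorted[2] = b$0bb  (last char: 'b')
  sorted[3] = bb$0b  (last char: 'b')
  sorted[4] = bbb$0  (last char: '0')
Last column: b$bb0
Original string S is at sorted index 1

Answer: b$bb0
1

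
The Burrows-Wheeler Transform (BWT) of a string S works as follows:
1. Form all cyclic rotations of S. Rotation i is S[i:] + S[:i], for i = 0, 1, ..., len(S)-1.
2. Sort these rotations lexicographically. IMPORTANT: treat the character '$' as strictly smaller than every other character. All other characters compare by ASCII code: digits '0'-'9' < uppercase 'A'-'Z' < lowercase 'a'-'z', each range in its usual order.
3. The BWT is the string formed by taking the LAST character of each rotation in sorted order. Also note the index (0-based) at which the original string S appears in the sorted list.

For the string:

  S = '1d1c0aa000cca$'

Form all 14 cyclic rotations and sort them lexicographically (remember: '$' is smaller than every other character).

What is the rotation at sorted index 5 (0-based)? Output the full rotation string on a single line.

All 14 rotations (rotation i = S[i:]+S[:i]):
  rot[0] = 1d1c0aa000cca$
  rot[1] = d1c0aa000cca$1
  rot[2] = 1c0aa000cca$1d
  rot[3] = c0aa000cca$1d1
  rot[4] = 0aa000cca$1d1c
  rot[5] = aa000cca$1d1c0
  rot[6] = a000cca$1d1c0a
  rot[7] = 000cca$1d1c0aa
  rot[8] = 00cca$1d1c0aa0
  rot[9] = 0cca$1d1c0aa00
  rot[10] = cca$1d1c0aa000
  rot[11] = ca$1d1c0aa000c
  rot[12] = a$1d1c0aa000cc
  rot[13] = $1d1c0aa000cca
Sorted (with $ < everything):
  sorted[0] = $1d1c0aa000cca
  sorted[1] = 000cca$1d1c0aa
  sorted[2] = 00cca$1d1c0aa0
  sorted[3] = 0aa000cca$1d1c
  sorted[4] = 0cca$1d1c0aa00
  sorted[5] = 1c0aa000cca$1d
  sorted[6] = 1d1c0aa000cca$
  sorted[7] = a$1d1c0aa000cc
  sorted[8] = a000cca$1d1c0a
  sorted[9] = aa000cca$1d1c0
  sorted[10] = c0aa000cca$1d1
  sorted[11] = ca$1d1c0aa000c
  sorted[12] = cca$1d1c0aa000
  sorted[13] = d1c0aa000cca$1
sorted[5] = 1c0aa000cca$1d

Answer: 1c0aa000cca$1d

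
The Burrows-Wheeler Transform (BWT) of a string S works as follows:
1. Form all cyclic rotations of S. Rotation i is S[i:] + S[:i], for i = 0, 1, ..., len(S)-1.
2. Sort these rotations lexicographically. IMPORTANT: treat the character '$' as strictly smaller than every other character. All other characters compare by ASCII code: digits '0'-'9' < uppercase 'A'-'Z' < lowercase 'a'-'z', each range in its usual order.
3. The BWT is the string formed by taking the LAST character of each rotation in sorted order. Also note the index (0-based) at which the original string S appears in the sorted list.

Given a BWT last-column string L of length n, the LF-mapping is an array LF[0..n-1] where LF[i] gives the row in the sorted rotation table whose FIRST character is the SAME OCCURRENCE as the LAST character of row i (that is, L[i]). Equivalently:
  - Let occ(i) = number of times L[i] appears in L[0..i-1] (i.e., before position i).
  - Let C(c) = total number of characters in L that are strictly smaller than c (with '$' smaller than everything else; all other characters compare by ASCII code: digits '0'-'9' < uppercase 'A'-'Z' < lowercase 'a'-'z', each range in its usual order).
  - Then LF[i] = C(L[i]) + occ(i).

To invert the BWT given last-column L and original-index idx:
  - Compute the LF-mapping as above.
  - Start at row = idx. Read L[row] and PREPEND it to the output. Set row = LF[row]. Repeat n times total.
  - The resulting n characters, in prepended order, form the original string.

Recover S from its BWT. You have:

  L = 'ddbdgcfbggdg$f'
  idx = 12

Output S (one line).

LF mapping: 4 5 1 6 10 3 8 2 11 12 7 13 0 9
Walk LF starting at row 12, prepending L[row]:
  step 1: row=12, L[12]='$', prepend. Next row=LF[12]=0
  step 2: row=0, L[0]='d', prepend. Next row=LF[0]=4
  step 3: row=4, L[4]='g', prepend. Next row=LF[4]=10
  step 4: row=10, L[10]='d', prepend. Next row=LF[10]=7
  step 5: row=7, L[7]='b', prepend. Next row=LF[7]=2
  step 6: row=2, L[2]='b', prepend. Next row=LF[2]=1
  step 7: row=1, L[1]='d', prepend. Next row=LF[1]=5
  step 8: row=5, L[5]='c', prepend. Next row=LF[5]=3
  step 9: row=3, L[3]='d', prepend. Next row=LF[3]=6
  step 10: row=6, L[6]='f', prepend. Next row=LF[6]=8
  step 11: row=8, L[8]='g', prepend. Next row=LF[8]=11
  step 12: row=11, L[11]='g', prepend. Next row=LF[11]=13
  step 13: row=13, L[13]='f', prepend. Next row=LF[13]=9
  step 14: row=9, L[9]='g', prepend. Next row=LF[9]=12
Reversed output: gfggfdcdbbdgd$

Answer: gfggfdcdbbdgd$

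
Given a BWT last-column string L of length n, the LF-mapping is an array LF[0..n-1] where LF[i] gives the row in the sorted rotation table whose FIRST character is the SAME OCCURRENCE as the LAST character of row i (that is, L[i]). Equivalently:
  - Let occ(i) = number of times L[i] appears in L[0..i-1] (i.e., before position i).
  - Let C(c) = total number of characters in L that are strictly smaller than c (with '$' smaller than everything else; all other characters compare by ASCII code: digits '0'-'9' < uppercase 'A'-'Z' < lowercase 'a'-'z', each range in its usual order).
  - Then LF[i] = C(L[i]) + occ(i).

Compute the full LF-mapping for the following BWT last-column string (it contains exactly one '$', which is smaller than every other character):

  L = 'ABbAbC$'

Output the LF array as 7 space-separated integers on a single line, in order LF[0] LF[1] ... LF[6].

Answer: 1 3 5 2 6 4 0

Derivation:
Char counts: '$':1, 'A':2, 'B':1, 'C':1, 'b':2
C (first-col start): C('$')=0, C('A')=1, C('B')=3, C('C')=4, C('b')=5
L[0]='A': occ=0, LF[0]=C('A')+0=1+0=1
L[1]='B': occ=0, LF[1]=C('B')+0=3+0=3
L[2]='b': occ=0, LF[2]=C('b')+0=5+0=5
L[3]='A': occ=1, LF[3]=C('A')+1=1+1=2
L[4]='b': occ=1, LF[4]=C('b')+1=5+1=6
L[5]='C': occ=0, LF[5]=C('C')+0=4+0=4
L[6]='$': occ=0, LF[6]=C('$')+0=0+0=0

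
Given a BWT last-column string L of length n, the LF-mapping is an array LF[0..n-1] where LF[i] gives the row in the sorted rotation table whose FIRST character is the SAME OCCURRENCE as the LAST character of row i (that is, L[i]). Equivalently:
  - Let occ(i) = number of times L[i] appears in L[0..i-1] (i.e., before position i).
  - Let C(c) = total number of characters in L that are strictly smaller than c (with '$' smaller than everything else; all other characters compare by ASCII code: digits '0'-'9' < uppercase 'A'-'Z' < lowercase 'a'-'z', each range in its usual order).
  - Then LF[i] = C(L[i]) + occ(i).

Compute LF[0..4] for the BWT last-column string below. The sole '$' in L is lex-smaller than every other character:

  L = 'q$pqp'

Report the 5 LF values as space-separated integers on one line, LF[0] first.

Answer: 3 0 1 4 2

Derivation:
Char counts: '$':1, 'p':2, 'q':2
C (first-col start): C('$')=0, C('p')=1, C('q')=3
L[0]='q': occ=0, LF[0]=C('q')+0=3+0=3
L[1]='$': occ=0, LF[1]=C('$')+0=0+0=0
L[2]='p': occ=0, LF[2]=C('p')+0=1+0=1
L[3]='q': occ=1, LF[3]=C('q')+1=3+1=4
L[4]='p': occ=1, LF[4]=C('p')+1=1+1=2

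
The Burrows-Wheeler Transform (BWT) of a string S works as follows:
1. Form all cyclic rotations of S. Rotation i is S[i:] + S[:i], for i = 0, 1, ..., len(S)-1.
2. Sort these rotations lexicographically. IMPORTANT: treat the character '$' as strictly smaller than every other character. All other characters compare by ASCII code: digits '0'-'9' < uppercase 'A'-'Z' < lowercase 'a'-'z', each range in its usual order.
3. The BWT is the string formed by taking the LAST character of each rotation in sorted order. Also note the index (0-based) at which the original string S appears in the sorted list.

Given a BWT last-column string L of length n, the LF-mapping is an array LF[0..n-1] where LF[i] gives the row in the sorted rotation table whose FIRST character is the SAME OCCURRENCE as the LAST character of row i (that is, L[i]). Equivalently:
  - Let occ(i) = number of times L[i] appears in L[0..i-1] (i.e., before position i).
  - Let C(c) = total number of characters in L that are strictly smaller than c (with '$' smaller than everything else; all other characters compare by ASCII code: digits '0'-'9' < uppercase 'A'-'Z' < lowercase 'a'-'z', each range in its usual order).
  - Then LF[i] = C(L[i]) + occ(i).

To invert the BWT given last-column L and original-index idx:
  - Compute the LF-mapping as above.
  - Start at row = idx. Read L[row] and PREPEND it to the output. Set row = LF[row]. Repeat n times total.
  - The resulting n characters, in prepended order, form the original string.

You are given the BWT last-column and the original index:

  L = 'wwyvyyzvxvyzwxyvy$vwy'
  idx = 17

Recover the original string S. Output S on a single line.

LF mapping: 6 7 12 1 13 14 19 2 10 3 15 20 8 11 16 4 17 0 5 9 18
Walk LF starting at row 17, prepending L[row]:
  step 1: row=17, L[17]='$', prepend. Next row=LF[17]=0
  step 2: row=0, L[0]='w', prepend. Next row=LF[0]=6
  step 3: row=6, L[6]='z', prepend. Next row=LF[6]=19
  step 4: row=19, L[19]='w', prepend. Next row=LF[19]=9
  step 5: row=9, L[9]='v', prepend. Next row=LF[9]=3
  step 6: row=3, L[3]='v', prepend. Next row=LF[3]=1
  step 7: row=1, L[1]='w', prepend. Next row=LF[1]=7
  step 8: row=7, L[7]='v', prepend. Next row=LF[7]=2
  step 9: row=2, L[2]='y', prepend. Next row=LF[2]=12
  step 10: row=12, L[12]='w', prepend. Next row=LF[12]=8
  step 11: row=8, L[8]='x', prepend. Next row=LF[8]=10
  step 12: row=10, L[10]='y', prepend. Next row=LF[10]=15
  step 13: row=15, L[15]='v', prepend. Next row=LF[15]=4
  step 14: row=4, L[4]='y', prepend. Next row=LF[4]=13
  step 15: row=13, L[13]='x', prepend. Next row=LF[13]=11
  step 16: row=11, L[11]='z', prepend. Next row=LF[11]=20
  step 17: row=20, L[20]='y', prepend. Next row=LF[20]=18
  step 18: row=18, L[18]='v', prepend. Next row=LF[18]=5
  step 19: row=5, L[5]='y', prepend. Next row=LF[5]=14
  step 20: row=14, L[14]='y', prepend. Next row=LF[14]=16
  step 21: row=16, L[16]='y', prepend. Next row=LF[16]=17
Reversed output: yyyvyzxyvyxwyvwvvwzw$

Answer: yyyvyzxyvyxwyvwvvwzw$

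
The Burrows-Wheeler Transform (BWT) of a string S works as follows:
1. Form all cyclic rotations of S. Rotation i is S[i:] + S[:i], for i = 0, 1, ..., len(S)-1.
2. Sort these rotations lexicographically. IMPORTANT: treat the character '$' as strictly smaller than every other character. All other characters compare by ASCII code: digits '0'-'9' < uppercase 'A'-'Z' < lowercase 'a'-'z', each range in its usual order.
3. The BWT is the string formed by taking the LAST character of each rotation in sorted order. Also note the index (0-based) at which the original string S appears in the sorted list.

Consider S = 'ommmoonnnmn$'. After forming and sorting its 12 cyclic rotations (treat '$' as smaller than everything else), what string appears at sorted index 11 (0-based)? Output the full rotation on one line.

Answer: oonnnmn$ommm

Derivation:
All 12 rotations (rotation i = S[i:]+S[:i]):
  rot[0] = ommmoonnnmn$
  rot[1] = mmmoonnnmn$o
  rot[2] = mmoonnnmn$om
  rot[3] = moonnnmn$omm
  rot[4] = oonnnmn$ommm
  rot[5] = onnnmn$ommmo
  rot[6] = nnnmn$ommmoo
  rot[7] = nnmn$ommmoon
  rot[8] = nmn$ommmoonn
  rot[9] = mn$ommmoonnn
  rot[10] = n$ommmoonnnm
  rot[11] = $ommmoonnnmn
Sorted (with $ < everything):
  sorted[0] = $ommmoonnnmn
  sorted[1] = mmmoonnnmn$o
  sorted[2] = mmoonnnmn$om
  sorted[3] = mn$ommmoonnn
  sorted[4] = moonnnmn$omm
  sorted[5] = n$ommmoonnnm
  sorted[6] = nmn$ommmoonn
  sorted[7] = nnmn$ommmoon
  sorted[8] = nnnmn$ommmoo
  sorted[9] = ommmoonnnmn$
  sorted[10] = onnnmn$ommmo
  sorted[11] = oonnnmn$ommm
sorted[11] = oonnnmn$ommm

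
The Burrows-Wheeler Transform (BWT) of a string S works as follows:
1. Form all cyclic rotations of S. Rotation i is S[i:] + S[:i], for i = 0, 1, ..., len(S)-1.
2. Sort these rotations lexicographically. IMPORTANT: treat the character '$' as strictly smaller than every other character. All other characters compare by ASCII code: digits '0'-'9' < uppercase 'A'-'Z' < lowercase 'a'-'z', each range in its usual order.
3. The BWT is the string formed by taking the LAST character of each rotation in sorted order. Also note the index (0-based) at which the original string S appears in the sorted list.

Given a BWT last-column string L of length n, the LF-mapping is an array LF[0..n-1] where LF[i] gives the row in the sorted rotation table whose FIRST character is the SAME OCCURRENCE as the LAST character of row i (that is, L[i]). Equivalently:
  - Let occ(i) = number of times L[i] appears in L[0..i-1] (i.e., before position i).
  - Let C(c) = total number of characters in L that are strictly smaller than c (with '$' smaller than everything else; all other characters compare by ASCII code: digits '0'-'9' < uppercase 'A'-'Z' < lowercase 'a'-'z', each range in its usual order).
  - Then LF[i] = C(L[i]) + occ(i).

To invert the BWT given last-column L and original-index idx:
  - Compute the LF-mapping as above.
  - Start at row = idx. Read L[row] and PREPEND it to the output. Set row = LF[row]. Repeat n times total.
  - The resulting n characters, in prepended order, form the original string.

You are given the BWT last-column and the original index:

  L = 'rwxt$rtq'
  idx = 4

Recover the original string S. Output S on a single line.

Answer: trtwqxr$

Derivation:
LF mapping: 2 6 7 4 0 3 5 1
Walk LF starting at row 4, prepending L[row]:
  step 1: row=4, L[4]='$', prepend. Next row=LF[4]=0
  step 2: row=0, L[0]='r', prepend. Next row=LF[0]=2
  step 3: row=2, L[2]='x', prepend. Next row=LF[2]=7
  step 4: row=7, L[7]='q', prepend. Next row=LF[7]=1
  step 5: row=1, L[1]='w', prepend. Next row=LF[1]=6
  step 6: row=6, L[6]='t', prepend. Next row=LF[6]=5
  step 7: row=5, L[5]='r', prepend. Next row=LF[5]=3
  step 8: row=3, L[3]='t', prepend. Next row=LF[3]=4
Reversed output: trtwqxr$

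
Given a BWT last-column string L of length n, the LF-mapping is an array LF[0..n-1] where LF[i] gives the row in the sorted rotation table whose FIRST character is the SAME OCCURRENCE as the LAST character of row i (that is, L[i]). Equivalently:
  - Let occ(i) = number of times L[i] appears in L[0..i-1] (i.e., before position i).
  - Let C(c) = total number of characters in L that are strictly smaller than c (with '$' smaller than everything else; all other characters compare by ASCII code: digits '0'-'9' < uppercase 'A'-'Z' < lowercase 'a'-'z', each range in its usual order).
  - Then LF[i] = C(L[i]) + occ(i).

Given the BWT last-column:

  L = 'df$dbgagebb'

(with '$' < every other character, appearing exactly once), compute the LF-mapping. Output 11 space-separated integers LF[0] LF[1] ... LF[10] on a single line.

Char counts: '$':1, 'a':1, 'b':3, 'd':2, 'e':1, 'f':1, 'g':2
C (first-col start): C('$')=0, C('a')=1, C('b')=2, C('d')=5, C('e')=7, C('f')=8, C('g')=9
L[0]='d': occ=0, LF[0]=C('d')+0=5+0=5
L[1]='f': occ=0, LF[1]=C('f')+0=8+0=8
L[2]='$': occ=0, LF[2]=C('$')+0=0+0=0
L[3]='d': occ=1, LF[3]=C('d')+1=5+1=6
L[4]='b': occ=0, LF[4]=C('b')+0=2+0=2
L[5]='g': occ=0, LF[5]=C('g')+0=9+0=9
L[6]='a': occ=0, LF[6]=C('a')+0=1+0=1
L[7]='g': occ=1, LF[7]=C('g')+1=9+1=10
L[8]='e': occ=0, LF[8]=C('e')+0=7+0=7
L[9]='b': occ=1, LF[9]=C('b')+1=2+1=3
L[10]='b': occ=2, LF[10]=C('b')+2=2+2=4

Answer: 5 8 0 6 2 9 1 10 7 3 4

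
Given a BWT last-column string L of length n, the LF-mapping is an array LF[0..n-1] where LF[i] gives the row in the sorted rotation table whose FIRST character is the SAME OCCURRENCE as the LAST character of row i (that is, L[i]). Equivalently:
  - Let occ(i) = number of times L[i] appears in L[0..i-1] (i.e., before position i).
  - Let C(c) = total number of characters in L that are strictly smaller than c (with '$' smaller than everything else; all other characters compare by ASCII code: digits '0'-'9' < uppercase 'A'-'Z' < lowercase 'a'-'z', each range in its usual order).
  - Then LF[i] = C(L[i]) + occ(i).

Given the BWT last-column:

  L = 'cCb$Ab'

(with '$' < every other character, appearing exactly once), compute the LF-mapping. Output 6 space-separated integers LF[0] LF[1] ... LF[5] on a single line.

Char counts: '$':1, 'A':1, 'C':1, 'b':2, 'c':1
C (first-col start): C('$')=0, C('A')=1, C('C')=2, C('b')=3, C('c')=5
L[0]='c': occ=0, LF[0]=C('c')+0=5+0=5
L[1]='C': occ=0, LF[1]=C('C')+0=2+0=2
L[2]='b': occ=0, LF[2]=C('b')+0=3+0=3
L[3]='$': occ=0, LF[3]=C('$')+0=0+0=0
L[4]='A': occ=0, LF[4]=C('A')+0=1+0=1
L[5]='b': occ=1, LF[5]=C('b')+1=3+1=4

Answer: 5 2 3 0 1 4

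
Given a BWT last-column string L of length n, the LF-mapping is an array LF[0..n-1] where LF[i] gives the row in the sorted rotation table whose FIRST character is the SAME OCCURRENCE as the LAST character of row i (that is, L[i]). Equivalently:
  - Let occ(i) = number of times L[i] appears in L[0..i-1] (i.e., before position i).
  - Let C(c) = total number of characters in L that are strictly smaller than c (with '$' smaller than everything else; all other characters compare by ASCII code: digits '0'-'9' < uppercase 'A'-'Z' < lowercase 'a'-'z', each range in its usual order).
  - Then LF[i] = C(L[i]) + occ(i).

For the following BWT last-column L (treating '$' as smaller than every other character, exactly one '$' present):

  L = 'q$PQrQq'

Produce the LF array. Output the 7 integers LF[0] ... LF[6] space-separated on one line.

Char counts: '$':1, 'P':1, 'Q':2, 'q':2, 'r':1
C (first-col start): C('$')=0, C('P')=1, C('Q')=2, C('q')=4, C('r')=6
L[0]='q': occ=0, LF[0]=C('q')+0=4+0=4
L[1]='$': occ=0, LF[1]=C('$')+0=0+0=0
L[2]='P': occ=0, LF[2]=C('P')+0=1+0=1
L[3]='Q': occ=0, LF[3]=C('Q')+0=2+0=2
L[4]='r': occ=0, LF[4]=C('r')+0=6+0=6
L[5]='Q': occ=1, LF[5]=C('Q')+1=2+1=3
L[6]='q': occ=1, LF[6]=C('q')+1=4+1=5

Answer: 4 0 1 2 6 3 5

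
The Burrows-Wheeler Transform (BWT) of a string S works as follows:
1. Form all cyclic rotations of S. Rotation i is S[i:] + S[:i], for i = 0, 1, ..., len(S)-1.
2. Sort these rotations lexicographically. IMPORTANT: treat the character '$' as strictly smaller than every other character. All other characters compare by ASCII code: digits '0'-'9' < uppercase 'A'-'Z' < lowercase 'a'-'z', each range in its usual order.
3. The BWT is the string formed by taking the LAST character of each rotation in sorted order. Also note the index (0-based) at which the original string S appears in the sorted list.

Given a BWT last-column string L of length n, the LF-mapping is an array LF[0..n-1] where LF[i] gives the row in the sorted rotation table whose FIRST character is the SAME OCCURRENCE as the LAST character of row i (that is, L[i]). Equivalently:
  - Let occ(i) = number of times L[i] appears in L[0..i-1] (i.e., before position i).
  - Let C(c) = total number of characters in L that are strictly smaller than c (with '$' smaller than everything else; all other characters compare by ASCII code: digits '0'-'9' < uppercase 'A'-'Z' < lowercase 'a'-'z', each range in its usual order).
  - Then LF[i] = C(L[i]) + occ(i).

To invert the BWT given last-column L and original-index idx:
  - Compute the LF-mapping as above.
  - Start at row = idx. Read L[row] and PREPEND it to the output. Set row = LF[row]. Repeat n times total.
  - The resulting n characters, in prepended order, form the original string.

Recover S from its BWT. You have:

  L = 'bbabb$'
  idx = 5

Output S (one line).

LF mapping: 2 3 1 4 5 0
Walk LF starting at row 5, prepending L[row]:
  step 1: row=5, L[5]='$', prepend. Next row=LF[5]=0
  step 2: row=0, L[0]='b', prepend. Next row=LF[0]=2
  step 3: row=2, L[2]='a', prepend. Next row=LF[2]=1
  step 4: row=1, L[1]='b', prepend. Next row=LF[1]=3
  step 5: row=3, L[3]='b', prepend. Next row=LF[3]=4
  step 6: row=4, L[4]='b', prepend. Next row=LF[4]=5
Reversed output: bbbab$

Answer: bbbab$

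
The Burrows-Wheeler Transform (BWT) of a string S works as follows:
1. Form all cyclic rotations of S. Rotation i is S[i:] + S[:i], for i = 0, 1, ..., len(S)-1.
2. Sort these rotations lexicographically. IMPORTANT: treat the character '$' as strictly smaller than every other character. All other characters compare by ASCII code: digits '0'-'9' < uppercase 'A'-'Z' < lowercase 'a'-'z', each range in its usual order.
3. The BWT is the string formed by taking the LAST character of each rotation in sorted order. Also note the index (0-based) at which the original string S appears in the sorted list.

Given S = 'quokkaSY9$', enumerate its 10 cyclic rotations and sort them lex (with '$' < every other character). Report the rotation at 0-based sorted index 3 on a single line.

Answer: Y9$quokkaS

Derivation:
All 10 rotations (rotation i = S[i:]+S[:i]):
  rot[0] = quokkaSY9$
  rot[1] = uokkaSY9$q
  rot[2] = okkaSY9$qu
  rot[3] = kkaSY9$quo
  rot[4] = kaSY9$quok
  rot[5] = aSY9$quokk
  rot[6] = SY9$quokka
  rot[7] = Y9$quokkaS
  rot[8] = 9$quokkaSY
  rot[9] = $quokkaSY9
Sorted (with $ < everything):
  sorted[0] = $quokkaSY9
  sorted[1] = 9$quokkaSY
  sorted[2] = SY9$quokka
  sorted[3] = Y9$quokkaS
  sorted[4] = aSY9$quokk
  sorted[5] = kaSY9$quok
  sorted[6] = kkaSY9$quo
  sorted[7] = okkaSY9$qu
  sorted[8] = quokkaSY9$
  sorted[9] = uokkaSY9$q
sorted[3] = Y9$quokkaS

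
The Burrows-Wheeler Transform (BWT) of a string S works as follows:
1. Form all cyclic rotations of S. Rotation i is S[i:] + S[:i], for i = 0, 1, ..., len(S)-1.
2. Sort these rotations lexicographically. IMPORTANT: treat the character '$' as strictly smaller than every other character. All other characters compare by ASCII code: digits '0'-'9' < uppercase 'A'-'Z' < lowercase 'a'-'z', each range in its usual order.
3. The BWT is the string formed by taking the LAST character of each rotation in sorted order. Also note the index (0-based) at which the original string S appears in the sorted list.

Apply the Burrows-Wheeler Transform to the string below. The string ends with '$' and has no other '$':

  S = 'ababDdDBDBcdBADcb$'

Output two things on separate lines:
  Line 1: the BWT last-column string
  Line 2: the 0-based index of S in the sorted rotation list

Answer: bBdDDdBAbb$caaDBcD
10

Derivation:
All 18 rotations (rotation i = S[i:]+S[:i]):
  rot[0] = ababDdDBDBcdBADcb$
  rot[1] = babDdDBDBcdBADcb$a
  rot[2] = abDdDBDBcdBADcb$ab
  rot[3] = bDdDBDBcdBADcb$aba
  rot[4] = DdDBDBcdBADcb$abab
  rot[5] = dDBDBcdBADcb$ababD
  rot[6] = DBDBcdBADcb$ababDd
  rot[7] = BDBcdBADcb$ababDdD
  rot[8] = DBcdBADcb$ababDdDB
  rot[9] = BcdBADcb$ababDdDBD
  rot[10] = cdBADcb$ababDdDBDB
  rot[11] = dBADcb$ababDdDBDBc
  rot[12] = BADcb$ababDdDBDBcd
  rot[13] = ADcb$ababDdDBDBcdB
  rot[14] = Dcb$ababDdDBDBcdBA
  rot[15] = cb$ababDdDBDBcdBAD
  rot[16] = b$ababDdDBDBcdBADc
  rot[17] = $ababDdDBDBcdBADcb
Sorted (with $ < everything):
  sorted[0] = $ababDdDBDBcdBADcb  (last char: 'b')
  sorted[1] = ADcb$ababDdDBDBcdB  (last char: 'B')
  sorted[2] = BADcb$ababDdDBDBcd  (last char: 'd')
  sorted[3] = BDBcdBADcb$ababDdD  (last char: 'D')
  sorted[4] = BcdBADcb$ababDdDBD  (last char: 'D')
  sorted[5] = DBDBcdBADcb$ababDd  (last char: 'd')
  sorted[6] = DBcdBADcb$ababDdDB  (last char: 'B')
  sorted[7] = Dcb$ababDdDBDBcdBA  (last char: 'A')
  sorted[8] = DdDBDBcdBADcb$abab  (last char: 'b')
  sorted[9] = abDdDBDBcdBADcb$ab  (last char: 'b')
  sorted[10] = ababDdDBDBcdBADcb$  (last char: '$')
  sorted[11] = b$ababDdDBDBcdBADc  (last char: 'c')
  sorted[12] = bDdDBDBcdBADcb$aba  (last char: 'a')
  sorted[13] = babDdDBDBcdBADcb$a  (last char: 'a')
  sorted[14] = cb$ababDdDBDBcdBAD  (last char: 'D')
  sorted[15] = cdBADcb$ababDdDBDB  (last char: 'B')
  sorted[16] = dBADcb$ababDdDBDBc  (last char: 'c')
  sorted[17] = dDBDBcdBADcb$ababD  (last char: 'D')
Last column: bBdDDdBAbb$caaDBcD
Original string S is at sorted index 10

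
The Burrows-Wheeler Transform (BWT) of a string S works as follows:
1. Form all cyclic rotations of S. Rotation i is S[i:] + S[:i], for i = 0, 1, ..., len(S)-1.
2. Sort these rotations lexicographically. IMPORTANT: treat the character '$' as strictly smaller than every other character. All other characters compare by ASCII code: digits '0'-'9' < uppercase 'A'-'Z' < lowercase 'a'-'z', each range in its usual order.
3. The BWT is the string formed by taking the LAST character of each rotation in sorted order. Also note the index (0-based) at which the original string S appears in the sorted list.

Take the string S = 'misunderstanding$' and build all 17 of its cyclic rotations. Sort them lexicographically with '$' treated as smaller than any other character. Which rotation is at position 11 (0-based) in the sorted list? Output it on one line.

All 17 rotations (rotation i = S[i:]+S[:i]):
  rot[0] = misunderstanding$
  rot[1] = isunderstanding$m
  rot[2] = sunderstanding$mi
  rot[3] = understanding$mis
  rot[4] = nderstanding$misu
  rot[5] = derstanding$misun
  rot[6] = erstanding$misund
  rot[7] = rstanding$misunde
  rot[8] = standing$misunder
  rot[9] = tanding$misunders
  rot[10] = anding$misunderst
  rot[11] = nding$misundersta
  rot[12] = ding$misunderstan
  rot[13] = ing$misunderstand
  rot[14] = ng$misunderstandi
  rot[15] = g$misunderstandin
  rot[16] = $misunderstanding
Sorted (with $ < everything):
  sorted[0] = $misunderstanding
  sorted[1] = anding$misunderst
  sorted[2] = derstanding$misun
  sorted[3] = ding$misunderstan
  sorted[4] = erstanding$misund
  sorted[5] = g$misunderstandin
  sorted[6] = ing$misunderstand
  sorted[7] = isunderstanding$m
  sorted[8] = misunderstanding$
  sorted[9] = nderstanding$misu
  sorted[10] = nding$misundersta
  sorted[11] = ng$misunderstandi
  sorted[12] = rstanding$misunde
  sorted[13] = standing$misunder
  sorted[14] = sunderstanding$mi
  sorted[15] = tanding$misunders
  sorted[16] = understanding$mis
sorted[11] = ng$misunderstandi

Answer: ng$misunderstandi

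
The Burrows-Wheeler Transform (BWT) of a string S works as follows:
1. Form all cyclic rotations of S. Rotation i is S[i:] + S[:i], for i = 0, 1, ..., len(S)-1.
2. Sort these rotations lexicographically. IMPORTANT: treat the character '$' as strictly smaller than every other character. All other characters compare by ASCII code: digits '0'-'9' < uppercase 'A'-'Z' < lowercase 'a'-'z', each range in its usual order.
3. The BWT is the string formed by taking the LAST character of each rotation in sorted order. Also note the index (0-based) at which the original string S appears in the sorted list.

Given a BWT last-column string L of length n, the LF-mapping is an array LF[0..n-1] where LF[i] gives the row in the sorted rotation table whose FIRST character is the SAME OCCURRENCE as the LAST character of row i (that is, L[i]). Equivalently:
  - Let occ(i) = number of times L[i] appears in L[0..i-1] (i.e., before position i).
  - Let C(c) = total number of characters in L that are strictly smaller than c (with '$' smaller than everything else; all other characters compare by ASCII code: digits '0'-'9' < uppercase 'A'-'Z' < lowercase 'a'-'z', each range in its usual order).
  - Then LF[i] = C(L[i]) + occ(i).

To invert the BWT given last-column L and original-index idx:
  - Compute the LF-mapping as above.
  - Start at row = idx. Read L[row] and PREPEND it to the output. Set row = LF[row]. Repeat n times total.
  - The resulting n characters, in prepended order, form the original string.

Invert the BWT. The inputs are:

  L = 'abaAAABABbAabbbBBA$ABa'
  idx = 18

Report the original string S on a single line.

Answer: bBBAbAAABaBabaAAAbBba$

Derivation:
LF mapping: 13 17 14 1 2 3 8 4 9 18 5 15 19 20 21 10 11 6 0 7 12 16
Walk LF starting at row 18, prepending L[row]:
  step 1: row=18, L[18]='$', prepend. Next row=LF[18]=0
  step 2: row=0, L[0]='a', prepend. Next row=LF[0]=13
  step 3: row=13, L[13]='b', prepend. Next row=LF[13]=20
  step 4: row=20, L[20]='B', prepend. Next row=LF[20]=12
  step 5: row=12, L[12]='b', prepend. Next row=LF[12]=19
  step 6: row=19, L[19]='A', prepend. Next row=LF[19]=7
  step 7: row=7, L[7]='A', prepend. Next row=LF[7]=4
  step 8: row=4, L[4]='A', prepend. Next row=LF[4]=2
  step 9: row=2, L[2]='a', prepend. Next row=LF[2]=14
  step 10: row=14, L[14]='b', prepend. Next row=LF[14]=21
  step 11: row=21, L[21]='a', prepend. Next row=LF[21]=16
  step 12: row=16, L[16]='B', prepend. Next row=LF[16]=11
  step 13: row=11, L[11]='a', prepend. Next row=LF[11]=15
  step 14: row=15, L[15]='B', prepend. Next row=LF[15]=10
  step 15: row=10, L[10]='A', prepend. Next row=LF[10]=5
  step 16: row=5, L[5]='A', prepend. Next row=LF[5]=3
  step 17: row=3, L[3]='A', prepend. Next row=LF[3]=1
  step 18: row=1, L[1]='b', prepend. Next row=LF[1]=17
  step 19: row=17, L[17]='A', prepend. Next row=LF[17]=6
  step 20: row=6, L[6]='B', prepend. Next row=LF[6]=8
  step 21: row=8, L[8]='B', prepend. Next row=LF[8]=9
  step 22: row=9, L[9]='b', prepend. Next row=LF[9]=18
Reversed output: bBBAbAAABaBabaAAAbBba$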